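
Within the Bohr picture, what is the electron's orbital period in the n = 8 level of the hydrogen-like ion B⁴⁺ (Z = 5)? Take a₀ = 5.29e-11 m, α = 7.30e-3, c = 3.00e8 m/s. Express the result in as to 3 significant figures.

3110 as

r = n²a₀/Z = 8²·5.29e-11/5 = 6.77e-10 m
v = Zαc/n = 5·0.00730·3.00e8/8 = 1.37e6 m/s
T = 2πr/v = 3.11e-15 s = 3110 as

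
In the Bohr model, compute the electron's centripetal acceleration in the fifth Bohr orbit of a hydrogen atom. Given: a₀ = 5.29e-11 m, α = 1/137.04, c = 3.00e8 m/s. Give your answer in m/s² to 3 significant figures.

1.45e20 m/s²

r = n²a₀/Z = 1.32e-9 m, v = Zαc/n = 4.38e5 m/s
a = v²/r = (4.38e5)² / 1.32e-9 = 1.45e20 m/s²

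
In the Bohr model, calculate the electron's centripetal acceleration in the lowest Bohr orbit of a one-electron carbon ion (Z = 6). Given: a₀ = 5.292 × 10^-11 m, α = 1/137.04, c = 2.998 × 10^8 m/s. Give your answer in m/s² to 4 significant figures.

r = n²a₀/Z = 8.820 × 10^-12 m, v = Zαc/n = 1.313 × 10^7 m/s
a = v²/r = (1.313 × 10^7)² / 8.820 × 10^-12 = 1.953 × 10^25 m/s²

1.953 × 10^25 m/s²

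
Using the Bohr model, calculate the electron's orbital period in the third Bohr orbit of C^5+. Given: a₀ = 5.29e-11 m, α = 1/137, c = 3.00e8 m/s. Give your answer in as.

r = n²a₀/Z = 3²·5.29e-11/6 = 7.94e-11 m
v = Zαc/n = 6·0.00730·3.00e8/3 = 4.38e6 m/s
T = 2πr/v = 1.14e-16 s = 114 as

114 as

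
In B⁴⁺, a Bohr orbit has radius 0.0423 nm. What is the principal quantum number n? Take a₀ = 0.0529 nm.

2

r_n = n²a₀/Z ⇒ n² = rZ/a₀ = 0.0423 × 5 / 0.0529 ≈ 4.00
n = 2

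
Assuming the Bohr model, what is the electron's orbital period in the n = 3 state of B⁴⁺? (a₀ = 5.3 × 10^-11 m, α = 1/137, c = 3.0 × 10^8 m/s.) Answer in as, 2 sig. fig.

r = n²a₀/Z = 3²·5.3 × 10^-11/5 = 9.5 × 10^-11 m
v = Zαc/n = 5·0.0073·3.0 × 10^8/3 = 3.6 × 10^6 m/s
T = 2πr/v = 1.6 × 10^-16 s = 160 as

160 as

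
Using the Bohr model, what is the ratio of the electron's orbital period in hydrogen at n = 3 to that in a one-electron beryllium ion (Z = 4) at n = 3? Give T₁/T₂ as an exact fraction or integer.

16

T ∝ Z^-2 · n^3
T₁/T₂ = (1/4)^-2 · (3/3)^3 = 16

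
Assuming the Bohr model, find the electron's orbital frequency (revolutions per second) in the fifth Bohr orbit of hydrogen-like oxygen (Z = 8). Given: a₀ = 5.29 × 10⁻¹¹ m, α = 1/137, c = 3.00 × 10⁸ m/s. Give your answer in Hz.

3.37 × 10¹⁵ Hz

r = n²a₀/Z = 1.65 × 10⁻¹⁰ m, v = Zαc/n = 3.50 × 10⁶ m/s
f = v/(2πr) = 3.37 × 10¹⁵ Hz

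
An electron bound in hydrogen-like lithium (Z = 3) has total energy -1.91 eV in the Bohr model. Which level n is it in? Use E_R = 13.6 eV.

E_n = −E_R Z²/n² ⇒ n² = E_R Z²/(−E_n) = 13.6 × 3² / 1.91 ≈ 64.08
n = 8

8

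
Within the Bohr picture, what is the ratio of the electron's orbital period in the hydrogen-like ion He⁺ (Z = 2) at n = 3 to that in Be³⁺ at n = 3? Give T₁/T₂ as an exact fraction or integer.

4

T ∝ Z^-2 · n^3
T₁/T₂ = (2/4)^-2 · (3/3)^3 = 4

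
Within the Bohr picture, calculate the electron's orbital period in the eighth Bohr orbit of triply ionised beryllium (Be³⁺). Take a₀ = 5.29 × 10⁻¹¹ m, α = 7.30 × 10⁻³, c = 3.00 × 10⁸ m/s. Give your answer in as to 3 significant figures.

r = n²a₀/Z = 8²·5.29 × 10⁻¹¹/4 = 8.46 × 10⁻¹⁰ m
v = Zαc/n = 4·0.00730·3.00 × 10⁸/8 = 1.09 × 10⁶ m/s
T = 2πr/v = 4.86 × 10⁻¹⁵ s = 4860 as

4860 as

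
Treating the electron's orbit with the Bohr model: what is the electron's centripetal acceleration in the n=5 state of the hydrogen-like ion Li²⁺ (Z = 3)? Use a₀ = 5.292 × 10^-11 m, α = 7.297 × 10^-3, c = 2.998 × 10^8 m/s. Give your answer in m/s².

3.907 × 10^21 m/s²

r = n²a₀/Z = 4.410 × 10^-10 m, v = Zαc/n = 1.313 × 10^6 m/s
a = v²/r = (1.313 × 10^6)² / 4.410 × 10^-10 = 3.907 × 10^21 m/s²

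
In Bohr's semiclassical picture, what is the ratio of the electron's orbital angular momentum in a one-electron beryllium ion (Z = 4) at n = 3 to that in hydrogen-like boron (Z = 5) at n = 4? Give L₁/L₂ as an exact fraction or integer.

3/4

L = nℏ is independent of Z.
L₁/L₂ = n₁/n₂ = 3/4 = 3/4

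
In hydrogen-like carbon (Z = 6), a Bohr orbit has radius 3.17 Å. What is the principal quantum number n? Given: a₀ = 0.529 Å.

r_n = n²a₀/Z ⇒ n² = rZ/a₀ = 3.17 × 6 / 0.529 ≈ 35.95
n = 6

6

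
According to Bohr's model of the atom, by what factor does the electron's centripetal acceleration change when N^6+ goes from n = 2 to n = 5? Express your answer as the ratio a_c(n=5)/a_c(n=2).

16/625

a_c ∝ Z^3 · n^-4; with Z fixed, a_c ∝ n^-4.
a_c(n=5)/a_c(n=2) = (5/2)^-4 = 16/625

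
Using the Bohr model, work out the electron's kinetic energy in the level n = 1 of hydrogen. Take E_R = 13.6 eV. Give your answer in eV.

For a Coulomb orbit the virial theorem gives K = −E_n.
E_n = −E_R·Z²/n², so K = E_R·Z²/n² = 13.6 × 1²/1² = 13.6 eV

13.6 eV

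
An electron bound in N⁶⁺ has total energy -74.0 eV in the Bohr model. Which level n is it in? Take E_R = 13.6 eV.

E_n = −E_R Z²/n² ⇒ n² = E_R Z²/(−E_n) = 13.6 × 7² / 74.0 ≈ 9.01
n = 3

3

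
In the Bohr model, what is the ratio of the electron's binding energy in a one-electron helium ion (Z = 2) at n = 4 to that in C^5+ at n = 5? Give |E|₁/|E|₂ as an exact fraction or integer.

25/144

|E| ∝ Z^2 · n^-2
|E|₁/|E|₂ = (2/6)^2 · (4/5)^-2 = 25/144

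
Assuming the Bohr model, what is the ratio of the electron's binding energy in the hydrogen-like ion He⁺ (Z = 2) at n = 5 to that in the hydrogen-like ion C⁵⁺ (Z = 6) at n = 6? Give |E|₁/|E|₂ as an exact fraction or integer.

|E| ∝ Z^2 · n^-2
|E|₁/|E|₂ = (2/6)^2 · (5/6)^-2 = 4/25

4/25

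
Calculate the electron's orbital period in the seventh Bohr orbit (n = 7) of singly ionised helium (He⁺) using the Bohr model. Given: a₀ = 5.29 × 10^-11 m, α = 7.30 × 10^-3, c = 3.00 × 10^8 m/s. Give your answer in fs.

13.0 fs

r = n²a₀/Z = 7²·5.29 × 10^-11/2 = 1.30 × 10^-9 m
v = Zαc/n = 2·0.00730·3.00 × 10^8/7 = 6.26 × 10^5 m/s
T = 2πr/v = 1.30 × 10^-14 s = 13.0 fs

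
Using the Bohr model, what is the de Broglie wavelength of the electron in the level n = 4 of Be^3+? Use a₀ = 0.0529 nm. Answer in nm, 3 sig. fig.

0.332 nm

The Bohr quantisation condition is nλ = 2πr_n.
r_n = n²a₀/Z = 0.212 nm
λ = 2πr_n/n = 2π·0.212/4 = 0.332 nm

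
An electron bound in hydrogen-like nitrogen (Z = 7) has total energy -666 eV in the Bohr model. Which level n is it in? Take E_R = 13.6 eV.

E_n = −E_R Z²/n² ⇒ n² = E_R Z²/(−E_n) = 13.6 × 7² / 666 ≈ 1.00
n = 1

1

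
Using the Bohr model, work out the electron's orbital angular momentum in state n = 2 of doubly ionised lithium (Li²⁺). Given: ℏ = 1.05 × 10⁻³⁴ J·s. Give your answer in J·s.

2.10 × 10⁻³⁴ J·s

L_n = nℏ = 2 × 1.05 × 10⁻³⁴ = 2.10 × 10⁻³⁴ J·s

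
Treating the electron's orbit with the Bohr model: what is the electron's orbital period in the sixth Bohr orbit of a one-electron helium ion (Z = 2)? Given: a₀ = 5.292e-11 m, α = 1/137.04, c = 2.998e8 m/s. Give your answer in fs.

r = n²a₀/Z = 6²·5.292e-11/2 = 9.526e-10 m
v = Zαc/n = 2·0.007297·2.998e8/6 = 7.292e5 m/s
T = 2πr/v = 8.207e-15 s = 8.207 fs

8.207 fs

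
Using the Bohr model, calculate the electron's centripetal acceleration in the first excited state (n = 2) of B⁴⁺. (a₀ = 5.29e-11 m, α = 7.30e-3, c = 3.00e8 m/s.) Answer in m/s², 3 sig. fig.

7.08e23 m/s²

r = n²a₀/Z = 4.23e-11 m, v = Zαc/n = 5.47e6 m/s
a = v²/r = (5.47e6)² / 4.23e-11 = 7.08e23 m/s²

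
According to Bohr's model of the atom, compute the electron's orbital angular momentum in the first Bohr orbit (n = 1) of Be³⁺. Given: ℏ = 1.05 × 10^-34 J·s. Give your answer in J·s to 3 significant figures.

1.05 × 10^-34 J·s

L_n = nℏ = 1 × 1.05 × 10^-34 = 1.05 × 10^-34 J·s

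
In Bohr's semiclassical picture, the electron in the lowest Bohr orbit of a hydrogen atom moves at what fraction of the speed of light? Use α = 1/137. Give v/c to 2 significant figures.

0.0073

v_n = Zαc/n, so v/c = Zα/n = 1 × 0.0073 / 1 = 0.0073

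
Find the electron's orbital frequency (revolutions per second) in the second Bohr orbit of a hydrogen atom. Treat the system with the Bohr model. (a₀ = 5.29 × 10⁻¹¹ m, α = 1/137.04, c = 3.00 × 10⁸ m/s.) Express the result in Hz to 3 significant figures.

r = n²a₀/Z = 2.12 × 10⁻¹⁰ m, v = Zαc/n = 1.09 × 10⁶ m/s
f = v/(2πr) = 8.23 × 10¹⁴ Hz

8.23 × 10¹⁴ Hz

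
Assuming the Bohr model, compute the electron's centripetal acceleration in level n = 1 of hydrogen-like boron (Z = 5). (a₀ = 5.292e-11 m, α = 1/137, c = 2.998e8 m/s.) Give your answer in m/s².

1.131e25 m/s²

r = n²a₀/Z = 1.058e-11 m, v = Zαc/n = 1.094e7 m/s
a = v²/r = (1.094e7)² / 1.058e-11 = 1.131e25 m/s²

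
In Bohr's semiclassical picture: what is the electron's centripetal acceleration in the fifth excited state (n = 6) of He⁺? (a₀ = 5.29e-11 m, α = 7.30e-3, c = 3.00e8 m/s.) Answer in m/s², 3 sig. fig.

5.60e20 m/s²

r = n²a₀/Z = 9.52e-10 m, v = Zαc/n = 7.30e5 m/s
a = v²/r = (7.30e5)² / 9.52e-10 = 5.60e20 m/s²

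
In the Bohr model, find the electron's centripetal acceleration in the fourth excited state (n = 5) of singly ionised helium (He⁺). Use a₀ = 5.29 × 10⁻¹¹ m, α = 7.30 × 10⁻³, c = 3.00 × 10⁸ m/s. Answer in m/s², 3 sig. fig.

r = n²a₀/Z = 6.61 × 10⁻¹⁰ m, v = Zαc/n = 8.76 × 10⁵ m/s
a = v²/r = (8.76 × 10⁵)² / 6.61 × 10⁻¹⁰ = 1.16 × 10²¹ m/s²

1.16 × 10²¹ m/s²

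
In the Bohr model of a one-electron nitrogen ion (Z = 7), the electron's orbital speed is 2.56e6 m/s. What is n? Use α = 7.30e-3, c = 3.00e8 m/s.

6

v_n = Zαc/n ⇒ n = Zαc/v = 7 × 0.00730 × 3.00e8 / 2.56e6 ≈ 5.99
n = 6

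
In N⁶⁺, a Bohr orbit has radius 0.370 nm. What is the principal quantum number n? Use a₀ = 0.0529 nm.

7

r_n = n²a₀/Z ⇒ n² = rZ/a₀ = 0.370 × 7 / 0.0529 ≈ 48.96
n = 7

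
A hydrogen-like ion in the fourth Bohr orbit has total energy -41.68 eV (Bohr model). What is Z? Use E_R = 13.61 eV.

7

E_n = −E_R Z²/n² ⇒ Z² = −E_n n²/E_R = 41.68 × 4² / 13.61 ≈ 49.00
Z = 7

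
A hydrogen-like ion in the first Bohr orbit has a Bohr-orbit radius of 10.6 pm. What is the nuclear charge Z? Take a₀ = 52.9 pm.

r_n = n²a₀/Z ⇒ Z = n²a₀/r = 1² × 52.9 / 10.6 ≈ 4.99
Z = 5

5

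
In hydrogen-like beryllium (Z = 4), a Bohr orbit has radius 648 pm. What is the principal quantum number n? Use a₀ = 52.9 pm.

7

r_n = n²a₀/Z ⇒ n² = rZ/a₀ = 648 × 4 / 52.9 ≈ 49.00
n = 7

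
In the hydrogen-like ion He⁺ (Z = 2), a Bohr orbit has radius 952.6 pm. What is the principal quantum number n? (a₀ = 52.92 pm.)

r_n = n²a₀/Z ⇒ n² = rZ/a₀ = 952.6 × 2 / 52.92 ≈ 36.00
n = 6

6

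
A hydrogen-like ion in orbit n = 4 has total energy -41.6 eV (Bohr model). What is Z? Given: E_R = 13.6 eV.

7

E_n = −E_R Z²/n² ⇒ Z² = −E_n n²/E_R = 41.6 × 4² / 13.6 ≈ 48.94
Z = 7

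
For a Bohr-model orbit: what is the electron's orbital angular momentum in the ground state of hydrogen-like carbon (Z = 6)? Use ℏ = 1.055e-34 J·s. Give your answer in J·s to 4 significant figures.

L_n = nℏ = 1 × 1.055e-34 = 1.055e-34 J·s

1.055e-34 J·s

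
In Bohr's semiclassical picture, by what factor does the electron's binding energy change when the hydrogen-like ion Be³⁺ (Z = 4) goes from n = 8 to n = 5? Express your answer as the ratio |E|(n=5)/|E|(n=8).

|E| ∝ Z^2 · n^-2; with Z fixed, |E| ∝ n^-2.
|E|(n=5)/|E|(n=8) = (5/8)^-2 = 64/25

64/25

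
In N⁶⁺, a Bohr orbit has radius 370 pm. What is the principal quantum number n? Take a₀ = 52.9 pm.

r_n = n²a₀/Z ⇒ n² = rZ/a₀ = 370 × 7 / 52.9 ≈ 48.96
n = 7

7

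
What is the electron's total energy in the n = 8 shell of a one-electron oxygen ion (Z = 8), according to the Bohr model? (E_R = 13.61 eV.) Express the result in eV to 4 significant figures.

E_n = −E_R·Z²/n² = −13.61 × 8²/8² = -13.61 eV

-13.61 eV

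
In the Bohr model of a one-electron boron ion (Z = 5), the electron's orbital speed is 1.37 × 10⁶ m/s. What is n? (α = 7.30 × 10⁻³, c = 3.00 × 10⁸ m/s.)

8

v_n = Zαc/n ⇒ n = Zαc/v = 5 × 0.00730 × 3.00 × 10⁸ / 1.37 × 10⁶ ≈ 7.99
n = 8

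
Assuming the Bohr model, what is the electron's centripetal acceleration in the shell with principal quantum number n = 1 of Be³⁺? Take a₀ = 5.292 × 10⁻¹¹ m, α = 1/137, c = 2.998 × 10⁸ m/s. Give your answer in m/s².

r = n²a₀/Z = 1.323 × 10⁻¹¹ m, v = Zαc/n = 8.753 × 10⁶ m/s
a = v²/r = (8.753 × 10⁶)² / 1.323 × 10⁻¹¹ = 5.791 × 10²⁴ m/s²

5.791 × 10²⁴ m/s²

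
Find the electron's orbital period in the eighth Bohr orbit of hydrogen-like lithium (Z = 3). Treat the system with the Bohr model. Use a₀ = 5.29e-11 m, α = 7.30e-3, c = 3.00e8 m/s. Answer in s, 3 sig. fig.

r = n²a₀/Z = 8²·5.29e-11/3 = 1.13e-9 m
v = Zαc/n = 3·0.00730·3.00e8/8 = 8.21e5 m/s
T = 2πr/v = 8.63e-15 s

8.63e-15 s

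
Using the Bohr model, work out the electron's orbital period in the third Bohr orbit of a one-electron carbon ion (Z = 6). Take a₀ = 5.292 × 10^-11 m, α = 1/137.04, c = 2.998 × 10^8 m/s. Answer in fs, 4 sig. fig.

r = n²a₀/Z = 3²·5.292 × 10^-11/6 = 7.938 × 10^-11 m
v = Zαc/n = 6·0.007297·2.998 × 10^8/3 = 4.375 × 10^6 m/s
T = 2πr/v = 1.140 × 10^-16 s = 0.1140 fs

0.1140 fs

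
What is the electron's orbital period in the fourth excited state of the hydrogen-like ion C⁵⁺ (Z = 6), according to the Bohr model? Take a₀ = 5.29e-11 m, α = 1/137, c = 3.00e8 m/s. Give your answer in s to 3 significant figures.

r = n²a₀/Z = 5²·5.29e-11/6 = 2.20e-10 m
v = Zαc/n = 6·0.00730·3.00e8/5 = 2.63e6 m/s
T = 2πr/v = 5.27e-16 s

5.27e-16 s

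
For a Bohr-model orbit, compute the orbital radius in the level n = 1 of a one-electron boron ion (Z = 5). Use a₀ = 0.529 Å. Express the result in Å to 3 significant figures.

0.106 Å

r_n = n²a₀/Z = 1² × 0.529 / 5
    = 1 × 0.529 / 5 = 0.106 Å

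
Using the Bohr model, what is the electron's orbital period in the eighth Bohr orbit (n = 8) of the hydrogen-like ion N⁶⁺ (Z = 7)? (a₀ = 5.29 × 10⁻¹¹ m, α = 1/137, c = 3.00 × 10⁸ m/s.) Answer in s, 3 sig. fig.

1.59 × 10⁻¹⁵ s

r = n²a₀/Z = 8²·5.29 × 10⁻¹¹/7 = 4.84 × 10⁻¹⁰ m
v = Zαc/n = 7·0.00730·3.00 × 10⁸/8 = 1.92 × 10⁶ m/s
T = 2πr/v = 1.59 × 10⁻¹⁵ s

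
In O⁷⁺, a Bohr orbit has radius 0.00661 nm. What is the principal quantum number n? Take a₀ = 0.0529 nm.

r_n = n²a₀/Z ⇒ n² = rZ/a₀ = 0.00661 × 8 / 0.0529 ≈ 1.00
n = 1

1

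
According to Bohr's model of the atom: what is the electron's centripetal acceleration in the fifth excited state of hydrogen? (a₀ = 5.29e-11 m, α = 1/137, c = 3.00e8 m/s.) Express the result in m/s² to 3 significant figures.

r = n²a₀/Z = 1.90e-9 m, v = Zαc/n = 3.65e5 m/s
a = v²/r = (3.65e5)² / 1.90e-9 = 6.99e19 m/s²

6.99e19 m/s²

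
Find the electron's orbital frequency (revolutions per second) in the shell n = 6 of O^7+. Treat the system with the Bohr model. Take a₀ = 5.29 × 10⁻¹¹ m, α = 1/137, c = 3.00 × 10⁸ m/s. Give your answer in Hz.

1.95 × 10¹⁵ Hz

r = n²a₀/Z = 2.38 × 10⁻¹⁰ m, v = Zαc/n = 2.92 × 10⁶ m/s
f = v/(2πr) = 1.95 × 10¹⁵ Hz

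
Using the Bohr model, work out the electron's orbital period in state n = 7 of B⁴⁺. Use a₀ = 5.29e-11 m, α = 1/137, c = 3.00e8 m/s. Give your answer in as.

2080 as

r = n²a₀/Z = 7²·5.29e-11/5 = 5.18e-10 m
v = Zαc/n = 5·0.00730·3.00e8/7 = 1.56e6 m/s
T = 2πr/v = 2.08e-15 s = 2080 as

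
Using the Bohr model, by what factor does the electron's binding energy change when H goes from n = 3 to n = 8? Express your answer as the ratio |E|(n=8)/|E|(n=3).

9/64

|E| ∝ Z^2 · n^-2; with Z fixed, |E| ∝ n^-2.
|E|(n=8)/|E|(n=3) = (8/3)^-2 = 9/64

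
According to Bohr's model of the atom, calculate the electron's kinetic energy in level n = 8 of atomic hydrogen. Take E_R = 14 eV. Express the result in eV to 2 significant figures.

For a Coulomb orbit the virial theorem gives K = −E_n.
E_n = −E_R·Z²/n², so K = E_R·Z²/n² = 14 × 1²/8² = 0.22 eV

0.22 eV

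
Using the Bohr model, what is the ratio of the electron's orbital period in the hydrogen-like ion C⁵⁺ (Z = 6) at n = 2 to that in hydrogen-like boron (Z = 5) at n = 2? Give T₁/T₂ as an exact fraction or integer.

25/36

T ∝ Z^-2 · n^3
T₁/T₂ = (6/5)^-2 · (2/2)^3 = 25/36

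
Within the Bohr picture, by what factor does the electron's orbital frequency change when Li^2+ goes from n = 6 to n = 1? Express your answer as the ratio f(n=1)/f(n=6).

216

f ∝ Z^2 · n^-3; with Z fixed, f ∝ n^-3.
f(n=1)/f(n=6) = (1/6)^-3 = 216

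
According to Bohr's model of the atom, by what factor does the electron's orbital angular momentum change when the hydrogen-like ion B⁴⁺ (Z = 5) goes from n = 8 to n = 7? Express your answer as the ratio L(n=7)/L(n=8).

7/8

L = nℏ depends only on n, so L ∝ n.
L(n=7)/L(n=8) = (7/8)^1 = 7/8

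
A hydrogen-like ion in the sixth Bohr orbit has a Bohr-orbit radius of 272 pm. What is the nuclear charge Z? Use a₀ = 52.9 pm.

r_n = n²a₀/Z ⇒ Z = n²a₀/r = 6² × 52.9 / 272 ≈ 7.00
Z = 7

7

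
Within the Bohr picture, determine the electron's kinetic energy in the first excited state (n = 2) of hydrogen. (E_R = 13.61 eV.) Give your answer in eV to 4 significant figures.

For a Coulomb orbit the virial theorem gives K = −E_n.
E_n = −E_R·Z²/n², so K = E_R·Z²/n² = 13.61 × 1²/2² = 3.402 eV

3.402 eV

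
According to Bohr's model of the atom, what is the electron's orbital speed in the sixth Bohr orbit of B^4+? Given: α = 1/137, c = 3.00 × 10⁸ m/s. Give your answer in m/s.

v_n = Zαc/n = 5 × 0.00730 × 3.00 × 10⁸ / 6
    = 1.82 × 10⁶ m/s

1.82 × 10⁶ m/s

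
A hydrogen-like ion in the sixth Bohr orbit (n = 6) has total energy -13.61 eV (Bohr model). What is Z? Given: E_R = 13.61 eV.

6

E_n = −E_R Z²/n² ⇒ Z² = −E_n n²/E_R = 13.61 × 6² / 13.61 ≈ 36.00
Z = 6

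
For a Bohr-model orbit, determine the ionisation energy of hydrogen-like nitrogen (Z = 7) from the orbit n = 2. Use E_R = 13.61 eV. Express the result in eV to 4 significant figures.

166.7 eV

E_n = −E_R·Z²/n² = −13.61 × 7²/2² eV = -166.7 eV
Ionisation energy = −E_n = 166.7 eV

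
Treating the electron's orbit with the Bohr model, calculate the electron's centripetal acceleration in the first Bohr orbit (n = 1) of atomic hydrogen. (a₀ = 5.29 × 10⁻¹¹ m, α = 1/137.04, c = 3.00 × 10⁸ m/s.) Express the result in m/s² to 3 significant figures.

9.06 × 10²² m/s²

r = n²a₀/Z = 5.29 × 10⁻¹¹ m, v = Zαc/n = 2.19 × 10⁶ m/s
a = v²/r = (2.19 × 10⁶)² / 5.29 × 10⁻¹¹ = 9.06 × 10²² m/s²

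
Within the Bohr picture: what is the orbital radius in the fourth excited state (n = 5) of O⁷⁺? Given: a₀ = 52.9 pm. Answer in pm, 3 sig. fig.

165 pm

r_n = n²a₀/Z = 5² × 52.9 / 8
    = 25 × 52.9 / 8 = 165 pm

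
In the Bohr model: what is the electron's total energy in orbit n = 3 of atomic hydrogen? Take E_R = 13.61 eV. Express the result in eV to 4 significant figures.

-1.512 eV

E_n = −E_R·Z²/n² = −13.61 × 1²/3² = -1.512 eV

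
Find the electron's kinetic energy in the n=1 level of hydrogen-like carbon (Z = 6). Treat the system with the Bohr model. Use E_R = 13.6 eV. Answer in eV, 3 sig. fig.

For a Coulomb orbit the virial theorem gives K = −E_n.
E_n = −E_R·Z²/n², so K = E_R·Z²/n² = 13.6 × 6²/1² = 490 eV

490 eV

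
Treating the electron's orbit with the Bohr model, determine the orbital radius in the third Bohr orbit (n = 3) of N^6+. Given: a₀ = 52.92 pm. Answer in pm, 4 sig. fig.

68.04 pm

r_n = n²a₀/Z = 3² × 52.92 / 7
    = 9 × 52.92 / 7 = 68.04 pm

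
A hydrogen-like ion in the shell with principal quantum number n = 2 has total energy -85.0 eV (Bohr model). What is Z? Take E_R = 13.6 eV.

5

E_n = −E_R Z²/n² ⇒ Z² = −E_n n²/E_R = 85.0 × 2² / 13.6 ≈ 25.00
Z = 5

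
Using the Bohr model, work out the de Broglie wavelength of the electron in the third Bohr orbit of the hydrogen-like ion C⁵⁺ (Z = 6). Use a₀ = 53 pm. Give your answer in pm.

The Bohr quantisation condition is nλ = 2πr_n.
r_n = n²a₀/Z = 80 pm
λ = 2πr_n/n = 2π·80/3 = 170 pm

170 pm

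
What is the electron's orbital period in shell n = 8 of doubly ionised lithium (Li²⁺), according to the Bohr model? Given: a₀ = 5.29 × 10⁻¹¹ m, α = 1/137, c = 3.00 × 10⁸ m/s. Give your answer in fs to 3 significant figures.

r = n²a₀/Z = 8²·5.29 × 10⁻¹¹/3 = 1.13 × 10⁻⁹ m
v = Zαc/n = 3·0.00730·3.00 × 10⁸/8 = 8.21 × 10⁵ m/s
T = 2πr/v = 8.63 × 10⁻¹⁵ s = 8.63 fs

8.63 fs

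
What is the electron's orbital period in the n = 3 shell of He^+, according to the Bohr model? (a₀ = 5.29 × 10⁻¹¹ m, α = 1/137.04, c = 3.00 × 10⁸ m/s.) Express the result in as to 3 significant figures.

1020 as

r = n²a₀/Z = 3²·5.29 × 10⁻¹¹/2 = 2.38 × 10⁻¹⁰ m
v = Zαc/n = 2·0.00730·3.00 × 10⁸/3 = 1.46 × 10⁶ m/s
T = 2πr/v = 1.02 × 10⁻¹⁵ s = 1020 as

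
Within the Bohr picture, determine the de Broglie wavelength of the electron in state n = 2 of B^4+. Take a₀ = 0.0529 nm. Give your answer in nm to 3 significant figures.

0.133 nm

The Bohr quantisation condition is nλ = 2πr_n.
r_n = n²a₀/Z = 0.0423 nm
λ = 2πr_n/n = 2π·0.0423/2 = 0.133 nm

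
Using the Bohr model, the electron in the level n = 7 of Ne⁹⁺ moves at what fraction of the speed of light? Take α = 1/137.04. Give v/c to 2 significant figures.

v_n = Zαc/n, so v/c = Zα/n = 10 × 0.0073 / 7 = 0.010

0.010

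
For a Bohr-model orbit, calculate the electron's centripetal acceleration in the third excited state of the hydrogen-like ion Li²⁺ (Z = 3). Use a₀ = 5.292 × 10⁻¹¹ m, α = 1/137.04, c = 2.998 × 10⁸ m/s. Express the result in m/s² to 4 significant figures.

9.538 × 10²¹ m/s²

r = n²a₀/Z = 2.822 × 10⁻¹⁰ m, v = Zαc/n = 1.641 × 10⁶ m/s
a = v²/r = (1.641 × 10⁶)² / 2.822 × 10⁻¹⁰ = 9.538 × 10²¹ m/s²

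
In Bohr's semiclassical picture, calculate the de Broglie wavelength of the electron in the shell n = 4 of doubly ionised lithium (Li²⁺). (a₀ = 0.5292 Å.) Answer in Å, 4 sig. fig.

The Bohr quantisation condition is nλ = 2πr_n.
r_n = n²a₀/Z = 2.822 Å
λ = 2πr_n/n = 2π·2.822/4 = 4.433 Å

4.433 Å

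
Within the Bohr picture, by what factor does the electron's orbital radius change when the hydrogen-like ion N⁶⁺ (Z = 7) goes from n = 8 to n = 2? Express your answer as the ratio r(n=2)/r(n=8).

r ∝ Z^-1 · n^2; with Z fixed, r ∝ n^2.
r(n=2)/r(n=8) = (2/8)^2 = 1/16

1/16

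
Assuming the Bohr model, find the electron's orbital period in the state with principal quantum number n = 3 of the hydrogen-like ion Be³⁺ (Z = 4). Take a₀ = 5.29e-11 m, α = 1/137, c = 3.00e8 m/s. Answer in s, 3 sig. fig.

2.56e-16 s

r = n²a₀/Z = 3²·5.29e-11/4 = 1.19e-10 m
v = Zαc/n = 4·0.00730·3.00e8/3 = 2.92e6 m/s
T = 2πr/v = 2.56e-16 s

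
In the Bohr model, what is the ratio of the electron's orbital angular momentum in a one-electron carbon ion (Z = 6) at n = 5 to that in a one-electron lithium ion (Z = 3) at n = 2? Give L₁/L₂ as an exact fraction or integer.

5/2

L = nℏ is independent of Z.
L₁/L₂ = n₁/n₂ = 5/2 = 5/2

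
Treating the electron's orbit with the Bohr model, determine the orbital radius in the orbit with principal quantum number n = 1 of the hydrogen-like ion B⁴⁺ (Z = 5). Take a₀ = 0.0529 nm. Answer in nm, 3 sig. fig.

0.0106 nm

r_n = n²a₀/Z = 1² × 0.0529 / 5
    = 1 × 0.0529 / 5 = 0.0106 nm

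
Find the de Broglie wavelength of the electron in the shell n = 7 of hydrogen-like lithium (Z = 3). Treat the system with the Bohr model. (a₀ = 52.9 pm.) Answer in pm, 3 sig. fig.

776 pm

The Bohr quantisation condition is nλ = 2πr_n.
r_n = n²a₀/Z = 864 pm
λ = 2πr_n/n = 2π·864/7 = 776 pm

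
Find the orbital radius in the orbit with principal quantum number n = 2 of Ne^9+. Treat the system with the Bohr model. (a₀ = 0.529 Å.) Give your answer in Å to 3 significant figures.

0.212 Å

r_n = n²a₀/Z = 2² × 0.529 / 10
    = 4 × 0.529 / 10 = 0.212 Å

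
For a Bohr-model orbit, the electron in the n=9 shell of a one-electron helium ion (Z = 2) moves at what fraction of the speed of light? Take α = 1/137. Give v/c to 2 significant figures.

v_n = Zαc/n, so v/c = Zα/n = 2 × 0.0073 / 9 = 0.0016

0.0016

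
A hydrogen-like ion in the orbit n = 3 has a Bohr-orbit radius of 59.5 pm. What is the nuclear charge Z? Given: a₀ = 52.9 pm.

8

r_n = n²a₀/Z ⇒ Z = n²a₀/r = 3² × 52.9 / 59.5 ≈ 8.00
Z = 8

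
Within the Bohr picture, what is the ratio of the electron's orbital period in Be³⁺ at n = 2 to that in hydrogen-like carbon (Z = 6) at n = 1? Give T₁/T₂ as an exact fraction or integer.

18

T ∝ Z^-2 · n^3
T₁/T₂ = (4/6)^-2 · (2/1)^3 = 18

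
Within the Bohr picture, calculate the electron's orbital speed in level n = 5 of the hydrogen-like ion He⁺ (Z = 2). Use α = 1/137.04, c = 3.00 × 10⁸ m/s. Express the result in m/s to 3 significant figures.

v_n = Zαc/n = 2 × 0.00730 × 3.00 × 10⁸ / 5
    = 8.76 × 10⁵ m/s

8.76 × 10⁵ m/s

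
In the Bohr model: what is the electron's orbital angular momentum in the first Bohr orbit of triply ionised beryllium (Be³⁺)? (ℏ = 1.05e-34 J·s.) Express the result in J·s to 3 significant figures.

1.05e-34 J·s

L_n = nℏ = 1 × 1.05e-34 = 1.05e-34 J·s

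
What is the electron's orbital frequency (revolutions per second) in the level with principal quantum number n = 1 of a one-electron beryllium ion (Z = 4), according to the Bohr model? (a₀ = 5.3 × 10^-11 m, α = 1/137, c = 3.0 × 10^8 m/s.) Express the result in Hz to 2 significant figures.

1.1 × 10^17 Hz

r = n²a₀/Z = 1.3 × 10^-11 m, v = Zαc/n = 8.8 × 10^6 m/s
f = v/(2πr) = 1.1 × 10^17 Hz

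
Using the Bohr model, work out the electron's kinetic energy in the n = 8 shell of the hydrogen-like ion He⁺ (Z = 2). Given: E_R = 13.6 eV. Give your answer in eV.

0.850 eV

For a Coulomb orbit the virial theorem gives K = −E_n.
E_n = −E_R·Z²/n², so K = E_R·Z²/n² = 13.6 × 2²/8² = 0.850 eV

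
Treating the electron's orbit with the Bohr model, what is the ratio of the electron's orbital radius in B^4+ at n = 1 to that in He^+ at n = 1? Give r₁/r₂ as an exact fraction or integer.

r ∝ Z^-1 · n^2
r₁/r₂ = (5/2)^-1 · (1/1)^2 = 2/5

2/5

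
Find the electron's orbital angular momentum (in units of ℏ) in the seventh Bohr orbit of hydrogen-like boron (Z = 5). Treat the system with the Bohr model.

7

L_n = nℏ, so L/ℏ = n = 7.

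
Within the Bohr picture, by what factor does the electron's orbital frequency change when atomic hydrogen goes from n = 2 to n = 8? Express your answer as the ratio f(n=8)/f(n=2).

f ∝ Z^2 · n^-3; with Z fixed, f ∝ n^-3.
f(n=8)/f(n=2) = (8/2)^-3 = 1/64

1/64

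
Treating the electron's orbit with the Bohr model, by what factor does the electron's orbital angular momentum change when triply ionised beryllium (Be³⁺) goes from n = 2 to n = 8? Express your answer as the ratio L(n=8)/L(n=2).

4

L = nℏ depends only on n, so L ∝ n.
L(n=8)/L(n=2) = (8/2)^1 = 4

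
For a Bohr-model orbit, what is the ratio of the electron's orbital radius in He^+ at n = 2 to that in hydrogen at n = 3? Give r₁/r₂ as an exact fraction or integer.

2/9

r ∝ Z^-1 · n^2
r₁/r₂ = (2/1)^-1 · (2/3)^2 = 2/9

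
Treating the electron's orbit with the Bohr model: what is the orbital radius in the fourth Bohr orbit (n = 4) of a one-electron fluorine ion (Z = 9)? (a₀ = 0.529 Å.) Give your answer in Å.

0.940 Å

r_n = n²a₀/Z = 4² × 0.529 / 9
    = 16 × 0.529 / 9 = 0.940 Å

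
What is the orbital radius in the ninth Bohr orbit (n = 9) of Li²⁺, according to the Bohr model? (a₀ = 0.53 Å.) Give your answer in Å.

14 Å

r_n = n²a₀/Z = 9² × 0.53 / 3
    = 81 × 0.53 / 3 = 14 Å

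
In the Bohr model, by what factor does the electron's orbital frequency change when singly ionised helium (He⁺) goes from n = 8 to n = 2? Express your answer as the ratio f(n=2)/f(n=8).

f ∝ Z^2 · n^-3; with Z fixed, f ∝ n^-3.
f(n=2)/f(n=8) = (2/8)^-3 = 64

64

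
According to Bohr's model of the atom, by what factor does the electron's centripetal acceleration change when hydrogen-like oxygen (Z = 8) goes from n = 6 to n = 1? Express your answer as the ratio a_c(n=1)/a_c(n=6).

a_c ∝ Z^3 · n^-4; with Z fixed, a_c ∝ n^-4.
a_c(n=1)/a_c(n=6) = (1/6)^-4 = 1296

1296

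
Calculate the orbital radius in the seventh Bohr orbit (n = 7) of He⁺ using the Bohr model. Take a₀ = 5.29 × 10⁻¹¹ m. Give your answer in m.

1.30 × 10⁻⁹ m

r_n = n²a₀/Z = 7² × 5.29 × 10⁻¹¹ / 2
    = 49 × 5.29 × 10⁻¹¹ / 2 = 1.30 × 10⁻⁹ m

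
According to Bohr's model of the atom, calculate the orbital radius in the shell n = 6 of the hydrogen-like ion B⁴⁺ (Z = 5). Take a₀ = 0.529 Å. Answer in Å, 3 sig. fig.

r_n = n²a₀/Z = 6² × 0.529 / 5
    = 36 × 0.529 / 5 = 3.81 Å

3.81 Å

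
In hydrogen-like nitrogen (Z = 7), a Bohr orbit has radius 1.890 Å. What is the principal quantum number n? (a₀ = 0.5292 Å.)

r_n = n²a₀/Z ⇒ n² = rZ/a₀ = 1.890 × 7 / 0.5292 ≈ 25.00
n = 5

5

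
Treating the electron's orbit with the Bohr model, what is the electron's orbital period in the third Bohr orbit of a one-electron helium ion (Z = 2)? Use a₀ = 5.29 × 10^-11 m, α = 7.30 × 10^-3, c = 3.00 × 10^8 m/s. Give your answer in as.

1020 as

r = n²a₀/Z = 3²·5.29 × 10^-11/2 = 2.38 × 10^-10 m
v = Zαc/n = 2·0.00730·3.00 × 10^8/3 = 1.46 × 10^6 m/s
T = 2πr/v = 1.02 × 10^-15 s = 1020 as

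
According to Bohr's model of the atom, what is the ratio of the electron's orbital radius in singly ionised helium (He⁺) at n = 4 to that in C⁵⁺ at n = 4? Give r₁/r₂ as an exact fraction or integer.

r ∝ Z^-1 · n^2
r₁/r₂ = (2/6)^-1 · (4/4)^2 = 3

3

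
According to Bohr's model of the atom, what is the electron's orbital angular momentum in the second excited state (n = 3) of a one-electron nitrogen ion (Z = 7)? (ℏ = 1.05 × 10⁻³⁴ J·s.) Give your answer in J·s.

3.15 × 10⁻³⁴ J·s

L_n = nℏ = 3 × 1.05 × 10⁻³⁴ = 3.15 × 10⁻³⁴ J·s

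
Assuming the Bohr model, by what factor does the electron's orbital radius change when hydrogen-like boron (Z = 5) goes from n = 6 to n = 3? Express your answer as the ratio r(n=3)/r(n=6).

r ∝ Z^-1 · n^2; with Z fixed, r ∝ n^2.
r(n=3)/r(n=6) = (3/6)^2 = 1/4

1/4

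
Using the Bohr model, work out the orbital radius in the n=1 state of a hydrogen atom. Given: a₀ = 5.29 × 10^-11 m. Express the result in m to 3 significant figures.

5.29 × 10^-11 m

r_n = n²a₀/Z = 1² × 5.29 × 10^-11 / 1
    = 1 × 5.29 × 10^-11 / 1 = 5.29 × 10^-11 m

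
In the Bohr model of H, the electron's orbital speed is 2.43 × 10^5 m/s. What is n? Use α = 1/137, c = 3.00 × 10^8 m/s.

9

v_n = Zαc/n ⇒ n = Zαc/v = 1 × 0.00730 × 3.00 × 10^8 / 2.43 × 10^5 ≈ 9.01
n = 9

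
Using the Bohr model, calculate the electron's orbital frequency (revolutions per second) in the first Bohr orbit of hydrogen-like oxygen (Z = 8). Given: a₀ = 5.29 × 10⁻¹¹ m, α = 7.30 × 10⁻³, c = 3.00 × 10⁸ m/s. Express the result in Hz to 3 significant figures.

r = n²a₀/Z = 6.61 × 10⁻¹² m, v = Zαc/n = 1.75 × 10⁷ m/s
f = v/(2πr) = 4.22 × 10¹⁷ Hz

4.22 × 10¹⁷ Hz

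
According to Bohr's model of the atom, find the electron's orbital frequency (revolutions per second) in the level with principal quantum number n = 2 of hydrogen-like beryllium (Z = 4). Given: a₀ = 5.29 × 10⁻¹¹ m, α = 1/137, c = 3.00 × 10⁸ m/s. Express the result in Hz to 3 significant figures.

r = n²a₀/Z = 5.29 × 10⁻¹¹ m, v = Zαc/n = 4.38 × 10⁶ m/s
f = v/(2πr) = 1.32 × 10¹⁶ Hz

1.32 × 10¹⁶ Hz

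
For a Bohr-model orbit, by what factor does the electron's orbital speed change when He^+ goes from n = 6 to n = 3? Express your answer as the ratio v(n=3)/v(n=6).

v ∝ Z^1 · n^-1; with Z fixed, v ∝ n^-1.
v(n=3)/v(n=6) = (3/6)^-1 = 2

2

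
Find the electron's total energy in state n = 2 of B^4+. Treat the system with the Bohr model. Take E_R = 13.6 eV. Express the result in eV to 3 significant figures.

E_n = −E_R·Z²/n² = −13.6 × 5²/2² = -85.0 eV

-85.0 eV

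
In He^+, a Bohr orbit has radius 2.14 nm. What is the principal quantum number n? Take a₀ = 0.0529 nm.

9

r_n = n²a₀/Z ⇒ n² = rZ/a₀ = 2.14 × 2 / 0.0529 ≈ 80.91
n = 9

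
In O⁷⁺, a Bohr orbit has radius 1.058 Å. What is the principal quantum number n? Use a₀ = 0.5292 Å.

4

r_n = n²a₀/Z ⇒ n² = rZ/a₀ = 1.058 × 8 / 0.5292 ≈ 15.99
n = 4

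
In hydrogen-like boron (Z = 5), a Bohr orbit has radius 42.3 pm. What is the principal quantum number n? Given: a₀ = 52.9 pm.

r_n = n²a₀/Z ⇒ n² = rZ/a₀ = 42.3 × 5 / 52.9 ≈ 4.00
n = 2

2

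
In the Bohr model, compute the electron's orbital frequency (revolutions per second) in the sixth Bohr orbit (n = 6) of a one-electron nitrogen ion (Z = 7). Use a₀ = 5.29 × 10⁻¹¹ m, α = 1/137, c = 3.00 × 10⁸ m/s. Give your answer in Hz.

r = n²a₀/Z = 2.72 × 10⁻¹⁰ m, v = Zαc/n = 2.55 × 10⁶ m/s
f = v/(2πr) = 1.49 × 10¹⁵ Hz

1.49 × 10¹⁵ Hz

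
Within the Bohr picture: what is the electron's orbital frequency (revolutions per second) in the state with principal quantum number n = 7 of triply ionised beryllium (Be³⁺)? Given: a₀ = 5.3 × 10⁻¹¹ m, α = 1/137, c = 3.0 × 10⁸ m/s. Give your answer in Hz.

r = n²a₀/Z = 6.5 × 10⁻¹⁰ m, v = Zαc/n = 1.3 × 10⁶ m/s
f = v/(2πr) = 3.1 × 10¹⁴ Hz

3.1 × 10¹⁴ Hz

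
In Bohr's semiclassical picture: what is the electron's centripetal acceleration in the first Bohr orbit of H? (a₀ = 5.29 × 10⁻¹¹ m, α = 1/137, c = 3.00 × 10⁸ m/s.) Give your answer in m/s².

9.06 × 10²² m/s²

r = n²a₀/Z = 5.29 × 10⁻¹¹ m, v = Zαc/n = 2.19 × 10⁶ m/s
a = v²/r = (2.19 × 10⁶)² / 5.29 × 10⁻¹¹ = 9.06 × 10²² m/s²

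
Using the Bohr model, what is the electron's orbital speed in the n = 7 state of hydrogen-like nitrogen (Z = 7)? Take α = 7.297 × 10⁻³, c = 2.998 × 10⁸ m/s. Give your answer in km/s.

2188 km/s

v_n = Zαc/n = 7 × 0.007297 × 2.998 × 10⁸ / 7
    = 2188 km/s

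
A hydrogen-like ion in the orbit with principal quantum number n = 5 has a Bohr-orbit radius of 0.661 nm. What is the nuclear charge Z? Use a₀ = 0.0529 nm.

2

r_n = n²a₀/Z ⇒ Z = n²a₀/r = 5² × 0.0529 / 0.661 ≈ 2.00
Z = 2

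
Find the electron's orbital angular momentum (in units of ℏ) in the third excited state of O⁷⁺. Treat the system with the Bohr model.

4

L_n = nℏ, so L/ℏ = n = 4.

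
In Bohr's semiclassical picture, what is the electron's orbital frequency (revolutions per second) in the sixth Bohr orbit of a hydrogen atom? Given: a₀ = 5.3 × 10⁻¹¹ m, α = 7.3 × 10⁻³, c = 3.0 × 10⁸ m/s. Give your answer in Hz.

3.0 × 10¹³ Hz

r = n²a₀/Z = 1.9 × 10⁻⁹ m, v = Zαc/n = 3.6 × 10⁵ m/s
f = v/(2πr) = 3.0 × 10¹³ Hz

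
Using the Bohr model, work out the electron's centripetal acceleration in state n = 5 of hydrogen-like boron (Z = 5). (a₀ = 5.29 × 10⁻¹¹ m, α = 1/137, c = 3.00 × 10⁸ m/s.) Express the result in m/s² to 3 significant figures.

1.81 × 10²² m/s²

r = n²a₀/Z = 2.64 × 10⁻¹⁰ m, v = Zαc/n = 2.19 × 10⁶ m/s
a = v²/r = (2.19 × 10⁶)² / 2.64 × 10⁻¹⁰ = 1.81 × 10²² m/s²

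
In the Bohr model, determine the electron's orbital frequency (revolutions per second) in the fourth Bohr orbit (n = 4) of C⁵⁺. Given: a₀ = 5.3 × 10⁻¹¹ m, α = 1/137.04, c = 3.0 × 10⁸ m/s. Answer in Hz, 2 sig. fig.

r = n²a₀/Z = 1.4 × 10⁻¹⁰ m, v = Zαc/n = 3.3 × 10⁶ m/s
f = v/(2πr) = 3.7 × 10¹⁵ Hz

3.7 × 10¹⁵ Hz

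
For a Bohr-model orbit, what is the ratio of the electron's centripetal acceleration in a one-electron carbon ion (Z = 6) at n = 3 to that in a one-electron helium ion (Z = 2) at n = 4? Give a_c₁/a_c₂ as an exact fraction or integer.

a_c ∝ Z^3 · n^-4
a_c₁/a_c₂ = (6/2)^3 · (3/4)^-4 = 256/3

256/3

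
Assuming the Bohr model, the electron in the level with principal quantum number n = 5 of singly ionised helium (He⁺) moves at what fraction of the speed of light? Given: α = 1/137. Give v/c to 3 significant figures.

v_n = Zαc/n, so v/c = Zα/n = 2 × 0.00730 / 5 = 0.00292

0.00292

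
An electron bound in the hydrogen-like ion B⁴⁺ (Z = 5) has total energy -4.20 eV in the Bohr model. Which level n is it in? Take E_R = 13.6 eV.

9

E_n = −E_R Z²/n² ⇒ n² = E_R Z²/(−E_n) = 13.6 × 5² / 4.20 ≈ 80.95
n = 9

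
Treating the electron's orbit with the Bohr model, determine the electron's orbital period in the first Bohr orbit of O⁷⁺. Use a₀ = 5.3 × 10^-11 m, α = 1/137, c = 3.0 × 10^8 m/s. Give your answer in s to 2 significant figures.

2.4 × 10^-18 s

r = n²a₀/Z = 1²·5.3 × 10^-11/8 = 6.6 × 10^-12 m
v = Zαc/n = 8·0.0073·3.0 × 10^8/1 = 1.8 × 10^7 m/s
T = 2πr/v = 2.4 × 10^-18 s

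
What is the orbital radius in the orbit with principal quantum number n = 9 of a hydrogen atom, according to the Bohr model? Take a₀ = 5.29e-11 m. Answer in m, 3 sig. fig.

4.28e-9 m

r_n = n²a₀/Z = 9² × 5.29e-11 / 1
    = 81 × 5.29e-11 / 1 = 4.28e-9 m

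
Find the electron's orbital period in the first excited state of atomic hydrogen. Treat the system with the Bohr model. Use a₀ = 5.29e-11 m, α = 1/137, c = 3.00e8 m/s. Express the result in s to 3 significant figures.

1.21e-15 s

r = n²a₀/Z = 2²·5.29e-11/1 = 2.12e-10 m
v = Zαc/n = 1·0.00730·3.00e8/2 = 1.09e6 m/s
T = 2πr/v = 1.21e-15 s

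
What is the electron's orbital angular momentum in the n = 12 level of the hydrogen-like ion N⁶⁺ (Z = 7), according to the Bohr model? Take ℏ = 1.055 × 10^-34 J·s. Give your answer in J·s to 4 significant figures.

L_n = nℏ = 12 × 1.055 × 10^-34 = 1.266 × 10^-33 J·s

1.266 × 10^-33 J·s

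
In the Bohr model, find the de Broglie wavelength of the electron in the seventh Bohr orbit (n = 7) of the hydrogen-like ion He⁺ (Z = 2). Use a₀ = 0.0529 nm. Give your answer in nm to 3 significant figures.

The Bohr quantisation condition is nλ = 2πr_n.
r_n = n²a₀/Z = 1.30 nm
λ = 2πr_n/n = 2π·1.30/7 = 1.16 nm

1.16 nm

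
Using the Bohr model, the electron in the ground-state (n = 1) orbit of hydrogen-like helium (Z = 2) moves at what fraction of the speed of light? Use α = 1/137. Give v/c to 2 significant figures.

v_n = Zαc/n, so v/c = Zα/n = 2 × 0.0073 / 1 = 0.015

0.015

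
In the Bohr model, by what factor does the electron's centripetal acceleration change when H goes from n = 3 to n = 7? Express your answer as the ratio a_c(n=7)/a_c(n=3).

81/2401

a_c ∝ Z^3 · n^-4; with Z fixed, a_c ∝ n^-4.
a_c(n=7)/a_c(n=3) = (7/3)^-4 = 81/2401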